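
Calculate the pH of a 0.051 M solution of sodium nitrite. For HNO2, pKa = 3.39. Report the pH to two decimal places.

pH = 8.05

NO2- is the conjugate base of the weak acid HNO2.
Ka = 10^(−3.39) = 4.07 × 10^-4
Kb = Kw/Ka = 1.0×10^-14 / 4.07 × 10^-4 = 2.46 × 10^-11
Kb = [OH-]²/(0.051 − [OH-]) = 2.46 × 10^-11
Since Kb ≪ C₀, [OH-] ≈ √(Kb·C₀) = 1.12 × 10^-6 M.
pOH = −log(1.12 × 10^-6) = 5.95; pH = 14.00 − 5.95 = 8.05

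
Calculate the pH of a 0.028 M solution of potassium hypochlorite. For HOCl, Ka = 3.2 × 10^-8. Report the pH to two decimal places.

OCl- is the conjugate base of the weak acid HOCl.
Kb = Kw/Ka = 1.0×10^-14 / 3.2 × 10^-8 = 3.12 × 10^-7
From the ICE table, Kb = [OH-]²/(0.028 − [OH-]) = 3.12 × 10^-7.
Neglecting [OH-] in the denominator: [OH-] = √(3.12 × 10^-7 × 0.028) = 9.35 × 10^-5 M
pOH = −log(9.35 × 10^-5) = 4.03; pH = 14.00 − 4.03 = 9.97

pH = 9.97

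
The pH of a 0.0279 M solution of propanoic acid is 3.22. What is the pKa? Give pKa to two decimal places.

pKa = 4.88

[H+] = 10^(-3.22) = 6.03 × 10^-4 M
At equilibrium [HA] = 0.0279 − 6.03 × 10^-4 = 2.73 × 10^-2 M
Ka = [H+][A-]/[HA] = (6.03 × 10^-4)² / 2.73 × 10^-2 = 1.33 × 10^-5
pKa = -log(1.33 × 10^-5) = 4.88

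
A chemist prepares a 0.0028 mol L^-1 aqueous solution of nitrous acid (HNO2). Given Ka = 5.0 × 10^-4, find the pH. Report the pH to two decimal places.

pH = 3.02

HNO2 ⇌ NO2- + H+
From the ICE table, Ka = x²/(0.0028 − x) = 5.0 × 10^-4.
Here C₀/Ka ≈ 5.6, so the small-x approximation fails. Use the quadratic:
x = [−0.0005 + √(0.0005² + 5.6e-06)]/2 = 9.59 × 10^-4 M
pH = −log(9.59 × 10^-4) = 3.02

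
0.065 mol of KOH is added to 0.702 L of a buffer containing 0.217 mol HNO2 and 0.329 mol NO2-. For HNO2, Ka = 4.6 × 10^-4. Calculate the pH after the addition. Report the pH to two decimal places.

OH- converts HNO2 to NO2-: HNO2 → 0.152 mol, NO2- → 0.394 mol.
pKa = −log(4.6 × 10^-4) = 3.337
pH = pKa + log(n_NO2-/n_HNO2) = 3.337 + log(0.394/0.152) = 3.337 + (+0.414)

pH = 3.75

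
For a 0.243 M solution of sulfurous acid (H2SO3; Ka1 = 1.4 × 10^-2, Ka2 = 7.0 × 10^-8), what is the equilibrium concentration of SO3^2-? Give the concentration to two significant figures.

First ionization gives [H+] ≈ [HSO3-] = 5.17 × 10^-2 M.
Second step: Ka2 = [H+][SO3^2-]/[HSO3-] ≈ [SO3^2-] (since [H+] ≈ [HSO3-]).
So [SO3^2-] ≈ Ka2.

7.0 × 10^-8 M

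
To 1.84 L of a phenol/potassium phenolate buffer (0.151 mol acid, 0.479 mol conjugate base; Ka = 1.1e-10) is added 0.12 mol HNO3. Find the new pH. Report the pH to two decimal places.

pH = 10.08

After neutralization: n(C6H5OH) = 0.271 mol, n(C6H5O-) = 0.359 mol.
pKa = −log(1.1 × 10^-10) = 9.959
pH = pKa + log(n_C6H5O-/n_C6H5OH) = 9.959 + log(0.359/0.271) = 9.959 + (+0.122)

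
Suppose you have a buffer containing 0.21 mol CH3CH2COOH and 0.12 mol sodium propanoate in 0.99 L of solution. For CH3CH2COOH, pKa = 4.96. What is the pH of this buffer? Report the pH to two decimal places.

Using pH = pKa + log([base]/[acid]) with [base]/[acid] = 0.12/0.21:
pH = 4.96 + (-0.243) = 4.72

pH = 4.72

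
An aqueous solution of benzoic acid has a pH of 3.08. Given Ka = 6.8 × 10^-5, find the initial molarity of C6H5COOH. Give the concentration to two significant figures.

C₀ = 1.1 × 10^-2 M

[H+] = 10^(-3.08) = 8.32 × 10^-4 M = x
Ka = x²/(C₀ − x) ⇒ C₀ = x + x²/Ka
C₀ = 8.32 × 10^-4 + (8.32 × 10^-4)²/(6.8 × 10^-5) = 1.10 × 10^-2 M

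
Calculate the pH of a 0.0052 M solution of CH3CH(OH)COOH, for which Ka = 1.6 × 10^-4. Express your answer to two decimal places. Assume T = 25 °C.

CH3CH(OH)COOH ⇌ CH3CH(OH)COO- + H+
Ka = x²/(0.0052 − x) = 1.6 × 10^-4
x is not negligible relative to C₀; solve x² + 0.00016·x − 8.32e-07 = 0.
x = (−Ka + √(Ka² + 4·Ka·C₀))/2 = 8.36 × 10^-4 M
pH = −log(8.36 × 10^-4) = 3.08

pH = 3.08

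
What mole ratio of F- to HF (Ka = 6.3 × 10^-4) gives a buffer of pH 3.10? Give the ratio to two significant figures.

ratio = 0.79

pKa = -log(6.3 × 10^-4) = 3.201
pH = pKa + log(r) ⇒ log(r) = 3.10 − 3.201 = -0.101
r = [F-]/[HF] = 10^(-0.101) = 0.793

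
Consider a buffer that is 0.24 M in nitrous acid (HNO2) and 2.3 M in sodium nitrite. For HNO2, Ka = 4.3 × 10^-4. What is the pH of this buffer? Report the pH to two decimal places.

pH = 4.35

pKa = −log(4.3 × 10^-4) = 3.367
pH = pKa + log([A⁻]/[HA]) = 3.367 + log(2.3/0.24)
pH = 3.367 + (+0.982) = 4.35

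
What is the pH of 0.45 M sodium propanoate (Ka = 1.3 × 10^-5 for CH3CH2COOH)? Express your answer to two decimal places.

CH3CH2COO- is the conjugate base of the weak acid CH3CH2COOH.
Kb = Kw/Ka = 1.0×10^-14 / 1.3 × 10^-5 = 7.69 × 10^-10
From the ICE table, Kb = x²/(0.45 − x) = 7.69 × 10^-10.
Neglecting x in the denominator: x = √(7.69 × 10^-10 × 0.45) = 1.86 × 10^-5 M
Check: 0.0041% ionized — well under 5%, approximation valid.
pOH = −log(1.86 × 10^-5) = 4.73; pH = 14.00 − 4.73 = 9.27

pH = 9.27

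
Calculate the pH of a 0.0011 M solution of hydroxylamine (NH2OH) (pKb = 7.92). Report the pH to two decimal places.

pH = 8.56

NH2OH + H2O ⇌ NH3OH+ + OH-
Kb = 10^(−7.92) = 1.20 × 10^-8
Let x = [OH-] at equilibrium. Kb = x²/(0.0011 − x).
Assume x ≪ 0.0011: x ≈ √(1.20 × 10^-8 × 0.0011) = 3.63 × 10^-6 M
Check: 0.33% ionized — well under 5%, approximation valid.
pOH = 5.44, so pH = 14.00 − pOH = 8.56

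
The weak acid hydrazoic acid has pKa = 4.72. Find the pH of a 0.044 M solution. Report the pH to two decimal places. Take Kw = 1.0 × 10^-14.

HN3 ⇌ N3- + H+
Ka = 10^(−4.72) = 1.91 × 10^-5
From the ICE table, Ka = [H+]²/(0.044 − [H+]) = 1.91 × 10^-5.
Neglecting [H+] in the denominator: [H+] = √(1.91 × 10^-5 × 0.044) = 9.17 × 10^-4 M
([H+]/C₀ = 2.1% < 5%, so the approximation holds.)
pH = −log(9.17 × 10^-4) = 3.04

pH = 3.04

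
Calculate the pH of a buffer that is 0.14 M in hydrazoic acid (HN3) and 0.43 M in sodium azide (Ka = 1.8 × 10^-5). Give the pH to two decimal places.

pKa = −log(1.8 × 10^-5) = 4.745
pH = pKa + log([A⁻]/[HA]) = 4.745 + log(0.43/0.14)
pH = 4.745 + (+0.487) = 5.23

pH = 5.23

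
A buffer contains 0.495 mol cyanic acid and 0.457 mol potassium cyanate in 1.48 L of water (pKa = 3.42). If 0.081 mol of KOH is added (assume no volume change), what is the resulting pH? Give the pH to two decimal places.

pH = 3.53

After neutralization: n(HOCN) = 0.414 mol, n(OCN-) = 0.538 mol.
Henderson–Hasselbalch with mole ratio 0.538/0.414: pH = 3.42 + (+0.114)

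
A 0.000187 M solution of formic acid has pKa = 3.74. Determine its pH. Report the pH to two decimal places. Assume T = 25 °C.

pH = 3.94

HCOOH ⇌ HCOO- + H+
Ka = 10^(−3.74) = 1.82 × 10^-4
From the ICE table, Ka = x²/(0.000187 − x) = 1.82 × 10^-4.
x is not negligible relative to C₀; solve x² + 0.000182·x − 3.4e-08 = 0.
x = (−Ka + √(Ka² + 4·Ka·C₀))/2 = 1.15 × 10^-4 M
pH = −log[H+] = −log(1.15 × 10^-4) = 3.94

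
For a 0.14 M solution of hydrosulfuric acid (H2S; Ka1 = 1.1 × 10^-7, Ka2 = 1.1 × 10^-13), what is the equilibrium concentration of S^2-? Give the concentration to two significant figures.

First ionization gives [H+] ≈ [HS-] = 1.24 × 10^-4 M.
Second step: Ka2 = [H+][S^2-]/[HS-] ≈ [S^2-] (since [H+] ≈ [HS-]).
So [S^2-] ≈ Ka2.

1.1 × 10^-13 M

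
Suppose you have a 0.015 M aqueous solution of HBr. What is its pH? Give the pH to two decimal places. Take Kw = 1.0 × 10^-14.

pH = 1.82

HBr is a strong acid and dissociates completely, so [H+] = 0.015 M.
pH = -log(0.015) = 1.82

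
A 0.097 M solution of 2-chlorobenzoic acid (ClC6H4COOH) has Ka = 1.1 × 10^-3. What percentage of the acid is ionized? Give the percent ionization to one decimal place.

ClC6H4COOH ⇌ ClC6H4COO- + H+; let x = [H+] at equilibrium.
Ka = x²/(C₀ − x); solving the quadratic gives x = 9.79 × 10^-3 M.
Fraction ionized = 9.79 × 10^-3 / 0.097 = 0.1009 → 10.1%

10.1%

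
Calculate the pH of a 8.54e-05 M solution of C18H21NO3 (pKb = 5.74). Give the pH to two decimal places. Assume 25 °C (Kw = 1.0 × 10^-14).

pH = 9.06

C18H21NO3 + H2O ⇌ C18H22NO3+ + OH-
Kb = 10^(−5.74) = 1.82 × 10^-6
From the ICE table, Kb = [OH-]²/(8.54e-05 − [OH-]) = 1.82 × 10^-6.
[OH-] is not negligible relative to C₀; solve [OH-]² + 1.82e-06·[OH-] − 1.55e-10 = 0.
[OH-] = [−1.82e-06 + √(1.82e-06² + 6.22e-10)]/2 = 1.16 × 10^-5 M
pOH = −log(1.16 × 10^-5) = 4.94; pH = 14.00 − 4.94 = 9.06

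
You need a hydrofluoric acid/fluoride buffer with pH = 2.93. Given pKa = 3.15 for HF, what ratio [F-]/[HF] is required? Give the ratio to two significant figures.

ratio = 0.60

pH = pKa + log(r) ⇒ log(r) = 2.93 − 3.15 = -0.22
r = [F-]/[HF] = 10^(-0.22) = 0.603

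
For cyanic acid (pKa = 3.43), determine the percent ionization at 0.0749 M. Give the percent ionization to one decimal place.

6.8%

HOCN ⇌ OCN- + H+; let x = [H+] at equilibrium.
Ka = 10^(−3.43) = 3.72 × 10^-4
Ka = x²/(C₀ − x); solving the quadratic gives x = 5.10 × 10^-3 M.
% ionization = x/C₀ × 100% = 5.10 × 10^-3/0.0749 × 100% = 6.8%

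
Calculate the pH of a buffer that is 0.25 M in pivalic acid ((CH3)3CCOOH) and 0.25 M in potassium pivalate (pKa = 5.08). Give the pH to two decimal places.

pH = 5.08

Using pH = pKa + log([base]/[acid]) with [base]/[acid] = 0.25/0.25:
pH = 5.08 + (+0.000) = 5.08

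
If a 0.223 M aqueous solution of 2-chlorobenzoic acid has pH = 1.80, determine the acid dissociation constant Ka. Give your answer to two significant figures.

Ka = 1.2 × 10^-3

[H+] = 10^(-1.80) = 1.58 × 10^-2 M
At equilibrium [HA] = 0.223 − 1.58 × 10^-2 = 2.07 × 10^-1 M
Ka = [H+][A-]/[HA] = (1.58 × 10^-2)² / 2.07 × 10^-1 = 1.2 × 10^-3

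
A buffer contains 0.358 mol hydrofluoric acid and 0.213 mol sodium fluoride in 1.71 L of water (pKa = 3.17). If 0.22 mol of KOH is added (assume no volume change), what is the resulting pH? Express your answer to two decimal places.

pH = 3.67

After neutralization: n(HF) = 0.138 mol, n(F-) = 0.433 mol.
Henderson–Hasselbalch with mole ratio 0.433/0.138: pH = 3.17 + (+0.497)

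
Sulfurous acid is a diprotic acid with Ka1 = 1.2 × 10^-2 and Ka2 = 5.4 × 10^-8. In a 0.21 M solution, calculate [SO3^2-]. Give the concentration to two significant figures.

First ionization gives [H+] ≈ [HSO3-] = 4.46 × 10^-2 M.
Second step: Ka2 = [H+][SO3^2-]/[HSO3-] ≈ [SO3^2-] (since [H+] ≈ [HSO3-]).
So [SO3^2-] ≈ Ka2.

5.4 × 10^-8 M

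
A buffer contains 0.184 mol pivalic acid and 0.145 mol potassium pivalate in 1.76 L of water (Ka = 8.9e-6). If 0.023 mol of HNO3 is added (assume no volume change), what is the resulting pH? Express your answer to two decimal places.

pH = 4.82

Added H+ converts (CH3)3CCOO- to (CH3)3CCOOH: (CH3)3CCOOH → 0.207 mol, (CH3)3CCOO- → 0.122 mol.
pKa = −log(8.9 × 10^-6) = 5.051
pH = pKa + log(n_(CH3)3CCOO-/n_(CH3)3CCOOH) = 5.051 + log(0.122/0.207) = 5.051 + (-0.230)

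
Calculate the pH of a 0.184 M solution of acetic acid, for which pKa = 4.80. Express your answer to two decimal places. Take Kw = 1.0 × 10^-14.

CH3COOH ⇌ CH3COO- + H+
Ka = 10^(−4.80) = 1.58 × 10^-5
Let x = [H+] at equilibrium. Ka = x²/(0.184 − x).
Since Ka ≪ C₀, x ≈ √(Ka·C₀) = 1.71 × 10^-3 M.
pH = −log(1.71 × 10^-3) = 2.77

pH = 2.77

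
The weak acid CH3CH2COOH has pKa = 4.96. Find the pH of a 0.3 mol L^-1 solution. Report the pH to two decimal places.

pH = 2.74

CH3CH2COOH ⇌ CH3CH2COO- + H+
Ka = 10^(−4.96) = 1.10 × 10^-5
Let x = [H+] at equilibrium. Ka = x²/(0.3 − x).
Assume x ≪ 0.3: x ≈ √(1.10 × 10^-5 × 0.3) = 1.82 × 10^-3 M
(x/C₀ = 0.61% < 5%, so the approximation holds.)
pH = −log(1.82 × 10^-3) = 2.74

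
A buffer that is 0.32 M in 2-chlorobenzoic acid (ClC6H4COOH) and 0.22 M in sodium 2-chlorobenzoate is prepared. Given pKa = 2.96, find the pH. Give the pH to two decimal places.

Using pH = pKa + log([base]/[acid]) with [base]/[acid] = 0.22/0.32:
pH = 2.96 + (-0.163) = 2.80

pH = 2.80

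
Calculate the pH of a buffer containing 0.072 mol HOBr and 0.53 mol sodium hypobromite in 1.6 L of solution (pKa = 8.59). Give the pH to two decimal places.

pH = 9.46

pH = pKa + log([A⁻]/[HA]) = 8.59 + log(0.53/0.072)
pH = 8.59 + (+0.867) = 9.46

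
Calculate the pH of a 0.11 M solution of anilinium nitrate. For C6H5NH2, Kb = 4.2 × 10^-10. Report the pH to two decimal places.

pH = 2.79

C6H5NH3+ is the conjugate acid of the weak base C6H5NH2.
Ka = Kw/Kb = 1.0×10^-14 / 4.2 × 10^-10 = 2.38 × 10^-5
From the ICE table, Ka = [H+]²/(0.11 − [H+]) = 2.38 × 10^-5.
Neglecting [H+] in the denominator: [H+] = √(2.38 × 10^-5 × 0.11) = 1.62 × 10^-3 M
([H+]/C₀ = 1.5% < 5%, so the approximation holds.)
pH = −log[H+] = −log(1.62 × 10^-3) = 2.79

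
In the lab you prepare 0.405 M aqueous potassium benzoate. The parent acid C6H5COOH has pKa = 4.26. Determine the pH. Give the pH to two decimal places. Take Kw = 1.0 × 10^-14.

C6H5COO- is the conjugate base of the weak acid C6H5COOH.
Ka = 10^(−4.26) = 5.50 × 10^-5
Kb = Kw/Ka = 1.0×10^-14 / 5.50 × 10^-5 = 1.82 × 10^-10
Kb = x²/(0.405 − x) = 1.82 × 10^-10
Since Kb ≪ C₀, x ≈ √(Kb·C₀) = 8.59 × 10^-6 M.
(x/C₀ = 0.0021% < 5%, so the approximation holds.)
pOH = −log(8.59 × 10^-6) = 5.07; pH = 14.00 − 5.07 = 8.93

pH = 8.93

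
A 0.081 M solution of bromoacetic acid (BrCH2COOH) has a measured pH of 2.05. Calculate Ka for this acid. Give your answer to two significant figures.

[H+] = 10^(-2.05) = 8.91 × 10^-3 M
At equilibrium [HA] = 0.081 − 8.91 × 10^-3 = 7.21 × 10^-2 M
Ka = [H+][A-]/[HA] = (8.91 × 10^-3)² / 7.21 × 10^-2 = 1.1 × 10^-3

Ka = 1.1 × 10^-3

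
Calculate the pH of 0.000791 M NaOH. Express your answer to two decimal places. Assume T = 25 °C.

NaOH is a strong base; [OH-] = 0.000791 M.
pOH = -log(0.000791) = 3.10
pH = 14.00 - 3.10 = 10.90

pH = 10.90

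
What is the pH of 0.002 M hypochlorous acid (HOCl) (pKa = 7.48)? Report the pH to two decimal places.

HOCl ⇌ OCl- + H+
Ka = 10^(−7.48) = 3.31 × 10^-8
Ka = [H+]²/(0.002 − [H+]) = 3.31 × 10^-8
Since Ka ≪ C₀, [H+] ≈ √(Ka·C₀) = 8.14 × 10^-6 M.
([H+]/C₀ = 0.41% < 5%, so the approximation holds.)
pH = −log(8.14 × 10^-6) = 5.09

pH = 5.09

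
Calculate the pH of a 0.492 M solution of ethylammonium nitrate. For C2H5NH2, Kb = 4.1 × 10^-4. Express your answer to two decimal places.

C2H5NH3+ is the conjugate acid of the weak base C2H5NH2.
Ka = Kw/Kb = 1.0×10^-14 / 4.1 × 10^-4 = 2.44 × 10^-11
Let x = [H+] at equilibrium. Ka = x²/(0.492 − x).
Since Ka ≪ C₀, x ≈ √(Ka·C₀) = 3.46 × 10^-6 M.
pH = −log[H+] = −log(3.46 × 10^-6) = 5.46

pH = 5.46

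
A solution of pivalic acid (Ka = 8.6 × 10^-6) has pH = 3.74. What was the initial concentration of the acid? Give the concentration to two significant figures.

C₀ = 4.0 × 10^-3 M

[H+] = 10^(-3.74) = 1.82 × 10^-4 M = x
Ka = x²/(C₀ − x) ⇒ C₀ = x + x²/Ka
C₀ = 1.82 × 10^-4 + (1.82 × 10^-4)²/(8.6 × 10^-6) = 4.03 × 10^-3 M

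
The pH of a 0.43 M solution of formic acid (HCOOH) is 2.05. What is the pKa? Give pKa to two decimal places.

[H+] = 10^(-2.05) = 8.91 × 10^-3 M
At equilibrium [HA] = 0.43 − 8.91 × 10^-3 = 4.21 × 10^-1 M
Ka = [H+][A-]/[HA] = (8.91 × 10^-3)² / 4.21 × 10^-1 = 1.89 × 10^-4
pKa = -log(1.89 × 10^-4) = 3.72

pKa = 3.72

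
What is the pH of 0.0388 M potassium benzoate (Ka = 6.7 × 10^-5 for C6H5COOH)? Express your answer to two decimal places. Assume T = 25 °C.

C6H5COO- is the conjugate base of the weak acid C6H5COOH.
Kb = Kw/Ka = 1.0×10^-14 / 6.7 × 10^-5 = 1.49 × 10^-10
Kb = x²/(0.0388 − x) = 1.49 × 10^-10
Neglecting x in the denominator: x = √(1.49 × 10^-10 × 0.0388) = 2.40 × 10^-6 M
Check: 0.0062% ionized — well under 5%, approximation valid.
pOH = 5.62, so pH = 14.00 − pOH = 8.38

pH = 8.38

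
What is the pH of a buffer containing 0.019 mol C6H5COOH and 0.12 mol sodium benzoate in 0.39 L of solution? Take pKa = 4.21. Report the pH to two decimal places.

pH = 5.01

Using pH = pKa + log([base]/[acid]) with [base]/[acid] = 0.12/0.019:
pH = 4.21 + (+0.800) = 5.01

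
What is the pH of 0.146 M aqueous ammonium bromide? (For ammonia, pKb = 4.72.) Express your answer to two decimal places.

NH4+ is the conjugate acid of the weak base NH3.
Kb = 10^(−4.72) = 1.91 × 10^-5
Ka = Kw/Kb = 1.0×10^-14 / 1.91 × 10^-5 = 5.24 × 10^-10
Ka = [H+]²/(0.146 − [H+]) = 5.24 × 10^-10
Neglecting [H+] in the denominator: [H+] = √(5.24 × 10^-10 × 0.146) = 8.75 × 10^-6 M
([H+]/C₀ = 0.006% < 5%, so the approximation holds.)
pH = −log[H+] = −log(8.75 × 10^-6) = 5.06

pH = 5.06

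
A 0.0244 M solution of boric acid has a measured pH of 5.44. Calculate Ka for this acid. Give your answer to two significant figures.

Ka = 5.4 × 10^-10

[H+] = 10^(-5.44) = 3.63 × 10^-6 M
At equilibrium [HA] = 0.0244 − 3.63 × 10^-6 = 2.44 × 10^-2 M
Ka = [H+][A-]/[HA] = (3.63 × 10^-6)² / 2.44 × 10^-2 = 5.4 × 10^-10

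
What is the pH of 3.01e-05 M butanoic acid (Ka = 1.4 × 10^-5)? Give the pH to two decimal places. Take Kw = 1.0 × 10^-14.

CH3(CH2)2COOH ⇌ CH3(CH2)2COO- + H+
Ka = [H+]²/(3.01e-05 − [H+]) = 1.4 × 10^-5
Here C₀/Ka ≈ 2.15, so the small-[H+] approximation fails. Use the quadratic:
[H+] = (−Ka + √(Ka² + 4·Ka·C₀))/2 = 1.47 × 10^-5 M
pH = −log(1.47 × 10^-5) = 4.83

pH = 4.83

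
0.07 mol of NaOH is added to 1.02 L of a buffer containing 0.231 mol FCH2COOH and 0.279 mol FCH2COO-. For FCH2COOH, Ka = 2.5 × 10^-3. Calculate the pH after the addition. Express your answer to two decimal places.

pH = 2.94

After neutralization: n(FCH2COOH) = 0.161 mol, n(FCH2COO-) = 0.349 mol.
pKa = −log(2.5 × 10^-3) = 2.602
pH = pKa + log([A⁻]/[HA]) = 2.602 + log(0.349/0.161) = 2.602 +0.336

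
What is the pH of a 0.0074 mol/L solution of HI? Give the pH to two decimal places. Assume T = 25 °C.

pH = 2.13

HI is a strong acid and dissociates completely, so [H+] = 0.0074 M.
pH = -log(0.0074) = 2.13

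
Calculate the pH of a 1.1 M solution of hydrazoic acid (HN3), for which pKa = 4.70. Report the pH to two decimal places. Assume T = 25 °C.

pH = 2.33

HN3 ⇌ N3- + H+
Ka = 10^(−4.70) = 2.00 × 10^-5
Ka = x²/(1.1 − x) = 2.00 × 10^-5
Assume x ≪ 1.1: x ≈ √(2.00 × 10^-5 × 1.1) = 4.69 × 10^-3 M
Check: 0.43% ionized — well under 5%, approximation valid.
pH = −log[H+] = −log(4.69 × 10^-3) = 2.33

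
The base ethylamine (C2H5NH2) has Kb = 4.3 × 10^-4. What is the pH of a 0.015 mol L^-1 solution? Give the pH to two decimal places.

pH = 11.37

C2H5NH2 + H2O ⇌ C2H5NH3+ + OH-
Let x = [OH-] at equilibrium. Kb = x²/(0.015 − x).
Here C₀/Kb ≈ 34.9, so the small-x approximation fails. Use the quadratic:
x = [−0.00043 + √(0.00043² + 2.58e-05)]/2 = 2.33 × 10^-3 M
pOH = 2.63, so pH = 14.00 − pOH = 11.37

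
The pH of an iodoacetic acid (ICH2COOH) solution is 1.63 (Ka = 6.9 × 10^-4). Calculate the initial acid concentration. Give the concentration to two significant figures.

C₀ = 8.2 × 10^-1 M

[H+] = 10^(-1.63) = 2.34 × 10^-2 M = x
Ka = x²/(C₀ − x) ⇒ C₀ = x + x²/Ka
C₀ = 2.34 × 10^-2 + (2.34 × 10^-2)²/(6.9 × 10^-4) = 8.17 × 10^-1 M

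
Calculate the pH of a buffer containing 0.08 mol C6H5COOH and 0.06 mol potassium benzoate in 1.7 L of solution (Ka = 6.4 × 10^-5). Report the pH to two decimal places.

pKa = −log(6.4 × 10^-5) = 4.194
pH = pKa + log([A⁻]/[HA]) = 4.194 + log(0.06/0.08)
pH = 4.194 + (-0.125) = 4.07

pH = 4.07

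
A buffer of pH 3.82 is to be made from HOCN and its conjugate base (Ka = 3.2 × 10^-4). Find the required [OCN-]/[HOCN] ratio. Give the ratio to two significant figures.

ratio = 2.1

pKa = -log(3.2 × 10^-4) = 3.495
pH = pKa + log(r) ⇒ log(r) = 3.82 − 3.495 = +0.325
r = [OCN-]/[HOCN] = 10^(+0.325) = 2.11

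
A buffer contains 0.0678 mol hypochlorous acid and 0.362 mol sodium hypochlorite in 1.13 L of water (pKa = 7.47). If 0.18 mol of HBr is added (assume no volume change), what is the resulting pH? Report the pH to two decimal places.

Added H+ converts OCl- to HOCl: HOCl → 0.248 mol, OCl- → 0.182 mol.
pH = pKa + log(n_OCl-/n_HOCl) = 7.47 + log(0.182/0.248) = 7.47 + (-0.134)

pH = 7.34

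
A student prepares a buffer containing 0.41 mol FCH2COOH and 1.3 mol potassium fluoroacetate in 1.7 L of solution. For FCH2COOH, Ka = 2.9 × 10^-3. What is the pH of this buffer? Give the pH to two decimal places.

pH = 3.04

pKa = −log(2.9 × 10^-3) = 2.538
Using pH = pKa + log([base]/[acid]) with [base]/[acid] = 1.3/0.41:
pH = 2.538 + (+0.501) = 3.04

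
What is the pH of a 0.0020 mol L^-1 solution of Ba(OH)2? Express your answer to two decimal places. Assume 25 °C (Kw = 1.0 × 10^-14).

Ba(OH)2 is a strong base (each formula unit releases 2 OH-); [OH-] = 0.004 M.
pOH = -log(0.004) = 2.40
pH = 14.00 - 2.40 = 11.60

pH = 11.60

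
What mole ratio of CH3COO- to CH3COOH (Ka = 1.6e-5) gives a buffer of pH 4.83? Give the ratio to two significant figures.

ratio = 1.1

pKa = -log(1.6 × 10^-5) = 4.796
pH = pKa + log(r) ⇒ log(r) = 4.83 − 4.796 = +0.034
r = [CH3COO-]/[CH3COOH] = 10^(+0.034) = 1.08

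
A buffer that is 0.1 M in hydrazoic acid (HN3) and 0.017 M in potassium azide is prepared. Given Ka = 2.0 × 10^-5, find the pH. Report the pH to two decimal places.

pKa = −log(2.0 × 10^-5) = 4.699
Using pH = pKa + log([base]/[acid]) with [base]/[acid] = 0.017/0.1:
pH = 4.699 + (-0.770) = 3.93

pH = 3.93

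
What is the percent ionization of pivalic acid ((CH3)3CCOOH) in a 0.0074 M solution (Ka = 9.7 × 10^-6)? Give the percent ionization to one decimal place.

3.6%

(CH3)3CCOOH ⇌ (CH3)3CCOO- + H+; let x = [H+] at equilibrium.
x ≈ √(Ka·C₀) = √(9.7 × 10^-6 × 0.0074) = 2.68 × 10^-4 M
Fraction ionized = 2.68 × 10^-4 / 0.0074 = 0.0362 → 3.6%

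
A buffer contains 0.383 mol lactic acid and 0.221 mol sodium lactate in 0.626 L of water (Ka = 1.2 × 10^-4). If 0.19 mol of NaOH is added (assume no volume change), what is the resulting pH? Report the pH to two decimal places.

After neutralization: n(CH3CH(OH)COOH) = 0.193 mol, n(CH3CH(OH)COO-) = 0.411 mol.
pKa = −log(1.2 × 10^-4) = 3.921
pH = pKa + log(n_CH3CH(OH)COO-/n_CH3CH(OH)COOH) = 3.921 + log(0.411/0.193) = 3.921 + (+0.328)

pH = 4.25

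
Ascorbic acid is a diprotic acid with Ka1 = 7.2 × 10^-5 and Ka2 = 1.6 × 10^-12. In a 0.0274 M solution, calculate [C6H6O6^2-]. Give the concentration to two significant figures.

1.6 × 10^-12 M

First ionization gives [H+] ≈ [HC6H6O6-] = 1.37 × 10^-3 M.
Second step: Ka2 = [H+][C6H6O6^2-]/[HC6H6O6-] ≈ [C6H6O6^2-] (since [H+] ≈ [HC6H6O6-]).
So [C6H6O6^2-] ≈ Ka2.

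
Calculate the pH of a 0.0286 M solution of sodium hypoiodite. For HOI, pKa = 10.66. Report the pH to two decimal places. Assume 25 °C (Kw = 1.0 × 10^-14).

OI- is the conjugate base of the weak acid HOI.
Ka = 10^(−10.66) = 2.19 × 10^-11
Kb = Kw/Ka = 1.0×10^-14 / 2.19 × 10^-11 = 4.57 × 10^-4
From the ICE table, Kb = x²/(0.0286 − x) = 4.57 × 10^-4.
Here C₀/Kb ≈ 62.6, so the small-x approximation fails. Use the quadratic:
x = (−Kb + √(Kb² + 4·Kb·C₀))/2 = 3.39 × 10^-3 M
pOH = −log(3.39 × 10^-3) = 2.47; pH = 14.00 − 2.47 = 11.53

pH = 11.53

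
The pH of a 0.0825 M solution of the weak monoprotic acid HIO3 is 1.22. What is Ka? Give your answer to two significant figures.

[H+] = 10^(-1.22) = 6.03 × 10^-2 M
At equilibrium [HA] = 0.0825 − 6.03 × 10^-2 = 2.22 × 10^-2 M
Ka = [H+][A-]/[HA] = (6.03 × 10^-2)² / 2.22 × 10^-2 = 1.6 × 10^-1

Ka = 1.6 × 10^-1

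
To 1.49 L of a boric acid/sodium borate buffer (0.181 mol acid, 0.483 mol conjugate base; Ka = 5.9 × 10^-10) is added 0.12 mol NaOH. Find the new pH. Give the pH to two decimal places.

After neutralization: n(B(OH)3) = 0.061 mol, n(B(OH)4-) = 0.603 mol.
pKa = −log(5.9 × 10^-10) = 9.229
pH = pKa + log([A⁻]/[HA]) = 9.229 + log(0.603/0.061) = 9.229 +0.995

pH = 10.22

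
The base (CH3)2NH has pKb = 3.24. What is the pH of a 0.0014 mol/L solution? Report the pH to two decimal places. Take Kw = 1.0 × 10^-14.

(CH3)2NH + H2O ⇌ (CH3)2NH2+ + OH-
Kb = 10^(−3.24) = 5.75 × 10^-4
Let x = [OH-] at equilibrium. Kb = x²/(0.0014 − x).
The 5% rule fails; solving x² + Kb·x − Kb·C₀ = 0 exactly:
x = [−0.000575 + √(0.000575² + 3.22e-06)]/2 = 6.55 × 10^-4 M
pOH = −log(6.55 × 10^-4) = 3.18; pH = 14.00 − 3.18 = 10.82

pH = 10.82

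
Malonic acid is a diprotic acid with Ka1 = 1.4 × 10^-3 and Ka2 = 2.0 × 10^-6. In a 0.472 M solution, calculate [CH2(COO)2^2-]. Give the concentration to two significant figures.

2.0 × 10^-6 M

First ionization gives [H+] ≈ [CH2(COOH)COO-] = 2.50 × 10^-2 M.
Second step: Ka2 = [H+][CH2(COO)2^2-]/[CH2(COOH)COO-] ≈ [CH2(COO)2^2-] (since [H+] ≈ [CH2(COOH)COO-]).
So [CH2(COO)2^2-] ≈ Ka2.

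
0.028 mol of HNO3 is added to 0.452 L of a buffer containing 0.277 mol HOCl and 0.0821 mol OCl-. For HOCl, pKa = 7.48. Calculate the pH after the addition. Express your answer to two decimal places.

Added H+ converts OCl- to HOCl: HOCl → 0.305 mol, OCl- → 0.0541 mol.
Henderson–Hasselbalch with mole ratio 0.0541/0.305: pH = 7.48 + (-0.751)

pH = 6.73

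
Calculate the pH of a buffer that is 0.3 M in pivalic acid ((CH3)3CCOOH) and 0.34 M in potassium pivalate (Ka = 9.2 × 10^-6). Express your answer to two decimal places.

pKa = −log(9.2 × 10^-6) = 5.036
pH = pKa + log([A⁻]/[HA]) = 5.036 + log(0.34/0.3)
pH = 5.036 + (+0.054) = 5.09

pH = 5.09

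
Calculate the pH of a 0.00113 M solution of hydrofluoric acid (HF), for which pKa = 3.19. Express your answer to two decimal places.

HF ⇌ F- + H+
Ka = 10^(−3.19) = 6.46 × 10^-4
Ka = x²/(0.00113 − x) = 6.46 × 10^-4
Here C₀/Ka ≈ 1.75, so the small-x approximation fails. Use the quadratic:
x = (−Ka + √(Ka² + 4·Ka·C₀))/2 = 5.90 × 10^-4 M
pH = −log(5.90 × 10^-4) = 3.23

pH = 3.23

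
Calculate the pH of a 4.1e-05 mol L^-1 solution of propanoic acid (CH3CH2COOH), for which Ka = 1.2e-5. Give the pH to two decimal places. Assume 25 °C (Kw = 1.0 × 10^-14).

pH = 4.77

CH3CH2COOH ⇌ CH3CH2COO- + H+
From the ICE table, Ka = x²/(4.1e-05 − x) = 1.2 × 10^-5.
Here C₀/Ka ≈ 3.42, so the small-x approximation fails. Use the quadratic:
x = [−1.2e-05 + √(1.2e-05² + 1.97e-09)]/2 = 1.70 × 10^-5 M
pH = −log(1.70 × 10^-5) = 4.77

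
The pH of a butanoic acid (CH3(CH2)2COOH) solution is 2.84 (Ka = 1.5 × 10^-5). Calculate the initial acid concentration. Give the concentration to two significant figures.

[H+] = 10^(-2.84) = 1.45 × 10^-3 M = x
Ka = x²/(C₀ − x) ⇒ C₀ = x + x²/Ka
C₀ = 1.45 × 10^-3 + (1.45 × 10^-3)²/(1.5 × 10^-5) = 1.42 × 10^-1 M

C₀ = 1.4 × 10^-1 M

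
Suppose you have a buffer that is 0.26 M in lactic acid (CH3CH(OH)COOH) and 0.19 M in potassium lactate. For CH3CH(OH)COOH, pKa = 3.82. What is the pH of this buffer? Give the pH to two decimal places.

pH = pKa + log([A⁻]/[HA]) = 3.82 + log(0.19/0.26)
pH = 3.82 + (-0.136) = 3.68

pH = 3.68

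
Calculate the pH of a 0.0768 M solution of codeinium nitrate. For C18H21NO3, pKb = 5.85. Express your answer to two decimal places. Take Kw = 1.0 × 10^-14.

C18H22NO3+ is the conjugate acid of the weak base C18H21NO3.
Kb = 10^(−5.85) = 1.41 × 10^-6
Ka = Kw/Kb = 1.0×10^-14 / 1.41 × 10^-6 = 7.09 × 10^-9
From the ICE table, Ka = x²/(0.0768 − x) = 7.09 × 10^-9.
Since Ka ≪ C₀, x ≈ √(Ka·C₀) = 2.33 × 10^-5 M.
(x/C₀ = 0.03% < 5%, so the approximation holds.)
pH = −log[H+] = −log(2.33 × 10^-5) = 4.63

pH = 4.63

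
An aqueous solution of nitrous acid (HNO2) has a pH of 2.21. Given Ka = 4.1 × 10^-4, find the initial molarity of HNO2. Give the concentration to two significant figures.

[H+] = 10^(-2.21) = 6.17 × 10^-3 M = x
Ka = x²/(C₀ − x) ⇒ C₀ = x + x²/Ka
C₀ = 6.17 × 10^-3 + (6.17 × 10^-3)²/(4.1 × 10^-4) = 9.90 × 10^-2 M

C₀ = 9.9 × 10^-2 M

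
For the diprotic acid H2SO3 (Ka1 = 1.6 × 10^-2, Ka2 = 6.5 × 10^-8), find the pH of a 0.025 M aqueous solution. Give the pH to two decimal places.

pH = 1.87

Ka1 ≫ Ka2, so treat the first dissociation as the only significant source of H+.
Ka1 = x²/(0.025 − x) = 1.6 × 10^-2
Solving the quadratic: x = (−Ka1 + √(Ka1² + 4·Ka1·C₀))/2 = 1.35 × 10^-2 M
pH = −log(1.35 × 10^-2) = 1.87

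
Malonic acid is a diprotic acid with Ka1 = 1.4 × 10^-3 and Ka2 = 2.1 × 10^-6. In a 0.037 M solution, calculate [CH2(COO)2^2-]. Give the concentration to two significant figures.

2.1 × 10^-6 M

First ionization gives [H+] ≈ [CH2(COOH)COO-] = 6.53 × 10^-3 M.
Second step: Ka2 = [H+][CH2(COO)2^2-]/[CH2(COOH)COO-] ≈ [CH2(COO)2^2-] (since [H+] ≈ [CH2(COOH)COO-]).
So [CH2(COO)2^2-] ≈ Ka2.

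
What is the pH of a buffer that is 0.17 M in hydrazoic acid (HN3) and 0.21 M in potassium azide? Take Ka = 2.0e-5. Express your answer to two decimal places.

pH = 4.79

pKa = −log(2.0 × 10^-5) = 4.699
Using pH = pKa + log([base]/[acid]) with [base]/[acid] = 0.21/0.17:
pH = 4.699 + (+0.092) = 4.79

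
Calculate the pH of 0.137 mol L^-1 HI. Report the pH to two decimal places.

pH = 0.86

HI is a strong acid and dissociates completely, so [H+] = 0.137 M.
pH = -log(0.137) = 0.86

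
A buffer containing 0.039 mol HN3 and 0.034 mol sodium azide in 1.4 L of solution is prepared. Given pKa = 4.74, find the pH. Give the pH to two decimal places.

Henderson–Hasselbalch: pH = pKa + log([N3-]/[HN3]) = 4.74 + log(0.034/0.039)
pH = 4.74 + (-0.060) = 4.68

pH = 4.68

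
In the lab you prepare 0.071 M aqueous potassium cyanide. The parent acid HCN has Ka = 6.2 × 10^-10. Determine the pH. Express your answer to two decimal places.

CN- is the conjugate base of the weak acid HCN.
Kb = Kw/Ka = 1.0×10^-14 / 6.2 × 10^-10 = 1.61 × 10^-5
Kb = [OH-]²/(0.071 − [OH-]) = 1.61 × 10^-5
Neglecting [OH-] in the denominator: [OH-] = √(1.61 × 10^-5 × 0.071) = 1.07 × 10^-3 M
([OH-]/C₀ = 1.5% < 5%, so the approximation holds.)
pOH = 2.97, so pH = 14.00 − pOH = 11.03

pH = 11.03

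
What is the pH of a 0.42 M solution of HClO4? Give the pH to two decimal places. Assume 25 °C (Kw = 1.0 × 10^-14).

pH = 0.38

HClO4 is a strong acid and dissociates completely, so [H+] = 0.42 M.
pH = -log(0.42) = 0.38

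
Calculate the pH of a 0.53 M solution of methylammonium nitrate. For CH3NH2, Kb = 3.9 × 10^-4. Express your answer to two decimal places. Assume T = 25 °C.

pH = 5.43

CH3NH3+ is the conjugate acid of the weak base CH3NH2.
Ka = Kw/Kb = 1.0×10^-14 / 3.9 × 10^-4 = 2.56 × 10^-11
Ka = [H+]²/(0.53 − [H+]) = 2.56 × 10^-11
Assume [H+] ≪ 0.53: [H+] ≈ √(2.56 × 10^-11 × 0.53) = 3.68 × 10^-6 M
pH = −log(3.68 × 10^-6) = 5.43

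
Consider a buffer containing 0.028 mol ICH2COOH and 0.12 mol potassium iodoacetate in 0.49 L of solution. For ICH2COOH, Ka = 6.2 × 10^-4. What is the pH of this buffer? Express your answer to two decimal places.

pKa = −log(6.2 × 10^-4) = 3.208
Using pH = pKa + log([base]/[acid]) with [base]/[acid] = 0.12/0.028:
pH = 3.208 + (+0.632) = 3.84

pH = 3.84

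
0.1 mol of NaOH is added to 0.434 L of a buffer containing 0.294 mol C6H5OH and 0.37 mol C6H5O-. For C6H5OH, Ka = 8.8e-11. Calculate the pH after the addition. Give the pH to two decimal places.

pH = 10.44

After neutralization: n(C6H5OH) = 0.194 mol, n(C6H5O-) = 0.47 mol.
pKa = −log(8.8 × 10^-11) = 10.056
Henderson–Hasselbalch with mole ratio 0.47/0.194: pH = 10.056 + (+0.384)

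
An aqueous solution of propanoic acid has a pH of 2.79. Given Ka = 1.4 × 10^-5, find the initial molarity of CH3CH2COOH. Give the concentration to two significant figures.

C₀ = 1.9 × 10^-1 M

[H+] = 10^(-2.79) = 1.62 × 10^-3 M = x
Ka = x²/(C₀ − x) ⇒ C₀ = x + x²/Ka
C₀ = 1.62 × 10^-3 + (1.62 × 10^-3)²/(1.4 × 10^-5) = 1.89 × 10^-1 M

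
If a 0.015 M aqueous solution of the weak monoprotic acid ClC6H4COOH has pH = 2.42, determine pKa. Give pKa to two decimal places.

[H+] = 10^(-2.42) = 3.80 × 10^-3 M
At equilibrium [HA] = 0.015 − 3.80 × 10^-3 = 1.12 × 10^-2 M
Ka = [H+][A-]/[HA] = (3.80 × 10^-3)² / 1.12 × 10^-2 = 1.29 × 10^-3
pKa = -log(1.29 × 10^-3) = 2.89

pKa = 2.89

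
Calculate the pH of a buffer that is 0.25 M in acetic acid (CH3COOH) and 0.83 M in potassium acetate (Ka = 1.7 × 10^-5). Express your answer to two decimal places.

pKa = −log(1.7 × 10^-5) = 4.770
Henderson–Hasselbalch: pH = pKa + log([CH3COO-]/[CH3COOH]) = 4.770 + log(0.83/0.25)
pH = 4.770 + (+0.521) = 5.29

pH = 5.29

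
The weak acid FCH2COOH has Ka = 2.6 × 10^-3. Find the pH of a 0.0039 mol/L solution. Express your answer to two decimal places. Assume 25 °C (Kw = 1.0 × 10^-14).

pH = 2.67

FCH2COOH ⇌ FCH2COO- + H+
From the ICE table, Ka = x²/(0.0039 − x) = 2.6 × 10^-3.
Here C₀/Ka ≈ 1.5, so the small-x approximation fails. Use the quadratic:
x = (−Ka + √(Ka² + 4·Ka·C₀))/2 = 2.14 × 10^-3 M
pH = −log[H+] = −log(2.14 × 10^-3) = 2.67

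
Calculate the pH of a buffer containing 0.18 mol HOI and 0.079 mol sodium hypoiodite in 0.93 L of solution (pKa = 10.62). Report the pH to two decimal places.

Henderson–Hasselbalch: pH = pKa + log([OI-]/[HOI]) = 10.62 + log(0.079/0.18)
pH = 10.62 + (-0.358) = 10.26

pH = 10.26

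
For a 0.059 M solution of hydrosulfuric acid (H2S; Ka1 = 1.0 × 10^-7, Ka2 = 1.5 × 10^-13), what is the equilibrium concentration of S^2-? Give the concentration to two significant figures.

First ionization gives [H+] ≈ [HS-] = 7.68 × 10^-5 M.
Second step: Ka2 = [H+][S^2-]/[HS-] ≈ [S^2-] (since [H+] ≈ [HS-]).
So [S^2-] ≈ Ka2.

1.5 × 10^-13 M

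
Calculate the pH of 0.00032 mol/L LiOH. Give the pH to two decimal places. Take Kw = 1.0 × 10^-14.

pH = 10.51

LiOH is a strong base; [OH-] = 0.00032 M.
pOH = -log(0.00032) = 3.49
pH = 14.00 - 3.49 = 10.51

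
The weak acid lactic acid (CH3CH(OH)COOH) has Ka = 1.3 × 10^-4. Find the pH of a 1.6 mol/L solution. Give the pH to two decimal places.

CH3CH(OH)COOH ⇌ CH3CH(OH)COO- + H+
From the ICE table, Ka = x²/(1.6 − x) = 1.3 × 10^-4.
Neglecting x in the denominator: x = √(1.3 × 10^-4 × 1.6) = 1.44 × 10^-2 M
(x/C₀ = 0.9% < 5%, so the approximation holds.)
pH = −log(1.44 × 10^-2) = 1.84

pH = 1.84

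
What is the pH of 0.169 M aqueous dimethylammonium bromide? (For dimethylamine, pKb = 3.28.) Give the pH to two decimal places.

pH = 5.75

(CH3)2NH2+ is the conjugate acid of the weak base (CH3)2NH.
Kb = 10^(−3.28) = 5.25 × 10^-4
Ka = Kw/Kb = 1.0×10^-14 / 5.25 × 10^-4 = 1.90 × 10^-11
Ka = [H+]²/(0.169 − [H+]) = 1.90 × 10^-11
Since Ka ≪ C₀, [H+] ≈ √(Ka·C₀) = 1.79 × 10^-6 M.
Check: 0.0011% ionized — well under 5%, approximation valid.
pH = −log(1.79 × 10^-6) = 5.75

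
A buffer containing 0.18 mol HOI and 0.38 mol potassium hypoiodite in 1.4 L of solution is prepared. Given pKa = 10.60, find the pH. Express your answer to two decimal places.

Henderson–Hasselbalch: pH = pKa + log([OI-]/[HOI]) = 10.60 + log(0.38/0.18)
pH = 10.60 + (+0.325) = 10.92

pH = 10.92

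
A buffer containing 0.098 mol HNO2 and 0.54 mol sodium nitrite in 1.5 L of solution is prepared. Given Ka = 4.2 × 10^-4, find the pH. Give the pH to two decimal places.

pH = 4.12

pKa = −log(4.2 × 10^-4) = 3.377
pH = pKa + log([A⁻]/[HA]) = 3.377 + log(0.54/0.098)
pH = 3.377 + (+0.741) = 4.12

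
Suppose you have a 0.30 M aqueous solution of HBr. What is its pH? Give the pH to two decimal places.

HBr is a strong acid and dissociates completely, so [H+] = 0.30 M.
pH = -log(0.3) = 0.52

pH = 0.52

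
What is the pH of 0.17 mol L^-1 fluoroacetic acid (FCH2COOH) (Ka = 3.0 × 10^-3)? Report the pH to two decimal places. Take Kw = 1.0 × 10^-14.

pH = 1.68

FCH2COOH ⇌ FCH2COO- + H+
From the ICE table, Ka = [H+]²/(0.17 − [H+]) = 3.0 × 10^-3.
[H+] is not negligible relative to C₀; solve [H+]² + 0.003·[H+] − 0.00051 = 0.
[H+] = (−Ka + √(Ka² + 4·Ka·C₀))/2 = 2.11 × 10^-2 M
pH = −log[H+] = −log(2.11 × 10^-2) = 1.68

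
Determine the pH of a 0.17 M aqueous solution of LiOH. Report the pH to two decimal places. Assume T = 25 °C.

LiOH is a strong base; [OH-] = 0.17 M.
pOH = -log(0.17) = 0.77
pH = 14.00 - 0.77 = 13.23

pH = 13.23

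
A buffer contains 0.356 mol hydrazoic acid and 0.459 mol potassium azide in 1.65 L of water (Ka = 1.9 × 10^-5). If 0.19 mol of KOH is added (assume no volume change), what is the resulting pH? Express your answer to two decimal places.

pH = 5.31

After neutralization: n(HN3) = 0.166 mol, n(N3-) = 0.649 mol.
pKa = −log(1.9 × 10^-5) = 4.721
Henderson–Hasselbalch with mole ratio 0.649/0.166: pH = 4.721 + (+0.592)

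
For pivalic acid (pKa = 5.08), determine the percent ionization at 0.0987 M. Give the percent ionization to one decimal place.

0.9%

(CH3)3CCOOH ⇌ (CH3)3CCOO- + H+; let x = [H+] at equilibrium.
Ka = 10^(−5.08) = 8.32 × 10^-6
x ≈ √(Ka·C₀) = √(8.32 × 10^-6 × 0.0987) = 9.06 × 10^-4 M
% ionization = x/C₀ × 100% = 9.06 × 10^-4/0.0987 × 100% = 0.9%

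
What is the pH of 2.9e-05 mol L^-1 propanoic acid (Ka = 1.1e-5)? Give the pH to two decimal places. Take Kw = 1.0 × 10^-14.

CH3CH2COOH ⇌ CH3CH2COO- + H+
From the ICE table, Ka = x²/(2.9e-05 − x) = 1.1 × 10^-5.
The 5% rule fails; solving x² + Ka·x − Ka·C₀ = 0 exactly:
x = (−Ka + √(Ka² + 4·Ka·C₀))/2 = 1.32 × 10^-5 M
pH = −log[H+] = −log(1.32 × 10^-5) = 4.88

pH = 4.88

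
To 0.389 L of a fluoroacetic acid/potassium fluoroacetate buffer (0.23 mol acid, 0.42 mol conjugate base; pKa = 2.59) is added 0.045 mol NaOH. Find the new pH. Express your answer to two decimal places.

pH = 2.99

After neutralization: n(FCH2COOH) = 0.185 mol, n(FCH2COO-) = 0.465 mol.
pH = pKa + log([A⁻]/[HA]) = 2.59 + log(0.465/0.185) = 2.59 +0.400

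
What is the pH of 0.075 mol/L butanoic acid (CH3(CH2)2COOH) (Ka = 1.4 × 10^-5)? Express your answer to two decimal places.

pH = 2.99

CH3(CH2)2COOH ⇌ CH3(CH2)2COO- + H+
Ka = [H+]²/(0.075 − [H+]) = 1.4 × 10^-5
Since Ka ≪ C₀, [H+] ≈ √(Ka·C₀) = 1.02 × 10^-3 M.
([H+]/C₀ = 1.4% < 5%, so the approximation holds.)
pH = −log(1.02 × 10^-3) = 2.99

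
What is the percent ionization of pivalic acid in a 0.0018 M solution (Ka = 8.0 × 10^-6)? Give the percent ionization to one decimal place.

6.4%

(CH3)3CCOOH ⇌ (CH3)3CCOO- + H+; let x = [H+] at equilibrium.
Solve x² + 8e-06x − 1.44e-08 = 0 → x = 1.16 × 10^-4 M
Fraction ionized = 1.16 × 10^-4 / 0.0018 = 0.0644 → 6.4%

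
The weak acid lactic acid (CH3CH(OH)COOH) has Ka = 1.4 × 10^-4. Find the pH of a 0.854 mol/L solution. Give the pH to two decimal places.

pH = 1.96

CH3CH(OH)COOH ⇌ CH3CH(OH)COO- + H+
Let x = [H+] at equilibrium. Ka = x²/(0.854 − x).
Since Ka ≪ C₀, x ≈ √(Ka·C₀) = 1.09 × 10^-2 M.
pH = −log(1.09 × 10^-2) = 1.96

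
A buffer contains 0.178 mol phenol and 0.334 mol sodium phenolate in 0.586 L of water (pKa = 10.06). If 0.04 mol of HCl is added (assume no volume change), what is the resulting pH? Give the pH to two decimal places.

pH = 10.19

After neutralization: n(C6H5OH) = 0.218 mol, n(C6H5O-) = 0.294 mol.
Henderson–Hasselbalch with mole ratio 0.294/0.218: pH = 10.06 + (+0.130)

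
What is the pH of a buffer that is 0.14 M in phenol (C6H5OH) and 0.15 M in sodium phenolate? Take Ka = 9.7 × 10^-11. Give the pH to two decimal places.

pKa = −log(9.7 × 10^-11) = 10.013
pH = pKa + log([A⁻]/[HA]) = 10.013 + log(0.15/0.14)
pH = 10.013 + (+0.030) = 10.04

pH = 10.04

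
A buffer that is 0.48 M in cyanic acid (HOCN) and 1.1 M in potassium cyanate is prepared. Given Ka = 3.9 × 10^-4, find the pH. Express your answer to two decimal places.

pKa = −log(3.9 × 10^-4) = 3.409
Using pH = pKa + log([base]/[acid]) with [base]/[acid] = 1.1/0.48:
pH = 3.409 + (+0.360) = 3.77

pH = 3.77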